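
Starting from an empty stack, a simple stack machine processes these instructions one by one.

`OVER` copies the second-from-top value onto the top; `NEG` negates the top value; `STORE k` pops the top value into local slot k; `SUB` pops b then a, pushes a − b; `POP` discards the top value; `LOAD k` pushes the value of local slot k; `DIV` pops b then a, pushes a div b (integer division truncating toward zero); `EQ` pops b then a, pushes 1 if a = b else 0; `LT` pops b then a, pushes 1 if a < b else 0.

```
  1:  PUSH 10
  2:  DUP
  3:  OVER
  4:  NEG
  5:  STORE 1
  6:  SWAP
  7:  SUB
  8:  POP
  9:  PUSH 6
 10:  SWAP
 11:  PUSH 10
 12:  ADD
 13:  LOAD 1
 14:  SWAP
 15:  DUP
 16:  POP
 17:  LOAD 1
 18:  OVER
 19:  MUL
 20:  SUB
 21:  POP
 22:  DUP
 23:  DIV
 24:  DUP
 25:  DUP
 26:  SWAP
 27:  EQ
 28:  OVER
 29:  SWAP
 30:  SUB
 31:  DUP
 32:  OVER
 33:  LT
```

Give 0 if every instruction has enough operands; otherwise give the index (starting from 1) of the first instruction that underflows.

10

PUSH 10 : 10
DUP     : 10 10
OVER    : 10 10 10
NEG     : 10 10 -10
STORE 1 : 10 10
SWAP    : 10 10
SUB     : 0
POP     : (empty)
PUSH 6  : 6
SWAP  — needs 2 operands, stack has 1 → underflow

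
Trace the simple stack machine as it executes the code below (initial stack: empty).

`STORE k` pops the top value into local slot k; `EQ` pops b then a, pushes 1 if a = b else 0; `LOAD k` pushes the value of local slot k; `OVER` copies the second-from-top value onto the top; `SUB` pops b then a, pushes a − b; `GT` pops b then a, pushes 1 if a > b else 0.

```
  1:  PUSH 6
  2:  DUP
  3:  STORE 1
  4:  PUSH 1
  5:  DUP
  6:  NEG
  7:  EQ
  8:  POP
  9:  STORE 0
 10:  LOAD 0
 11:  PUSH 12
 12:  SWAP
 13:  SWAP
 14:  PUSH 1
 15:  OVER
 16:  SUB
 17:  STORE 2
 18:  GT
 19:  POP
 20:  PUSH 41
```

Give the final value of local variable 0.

PUSH 6  → [6]
DUP     → [6, 6]
STORE 1 → [6]
PUSH 1  → [6, 1]
DUP     → [6, 1, 1]
NEG     → [6, 1, -1]
EQ      → [6, 0]
POP     → [6]
STORE 0 → []
LOAD 0  → [6]
PUSH 12 → [6, 12]
SWAP    → [12, 6]
SWAP    → [6, 12]
PUSH 1  → [6, 12, 1]
OVER    → [6, 12, 1, 12]
SUB     → [6, 12, -11]
STORE 2 → [6, 12]
GT      → [0]
POP     → []
PUSH 41 → [41]

6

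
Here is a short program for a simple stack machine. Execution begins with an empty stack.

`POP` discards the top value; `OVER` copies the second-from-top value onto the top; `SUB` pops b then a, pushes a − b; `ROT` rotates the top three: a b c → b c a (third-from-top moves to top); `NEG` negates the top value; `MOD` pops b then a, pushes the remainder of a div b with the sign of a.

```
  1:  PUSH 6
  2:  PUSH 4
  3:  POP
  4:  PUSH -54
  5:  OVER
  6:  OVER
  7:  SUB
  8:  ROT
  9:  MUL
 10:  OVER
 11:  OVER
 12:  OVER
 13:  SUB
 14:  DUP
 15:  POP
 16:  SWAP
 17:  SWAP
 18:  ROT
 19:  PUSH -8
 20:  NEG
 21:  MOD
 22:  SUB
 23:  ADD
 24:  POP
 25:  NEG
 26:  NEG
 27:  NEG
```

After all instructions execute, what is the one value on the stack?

54

PUSH 6   : 6
PUSH 4   : 6 4
POP      : 6
PUSH -54 : 6 -54
OVER     : 6 -54 6
OVER     : 6 -54 6 -54
SUB      : 6 -54 60
ROT      : -54 60 6
MUL      : -54 360
OVER     : -54 360 -54
OVER     : -54 360 -54 360
OVER     : -54 360 -54 360 -54
SUB      : -54 360 -54 414
DUP      : -54 360 -54 414 414
POP      : -54 360 -54 414
SWAP     : -54 360 414 -54
SWAP     : -54 360 -54 414
ROT      : -54 -54 414 360
PUSH -8  : -54 -54 414 360 -8
NEG      : -54 -54 414 360 8
MOD      : -54 -54 414 0
SUB      : -54 -54 414
ADD      : -54 360
POP      : -54
NEG      : 54
NEG      : -54
NEG      : 54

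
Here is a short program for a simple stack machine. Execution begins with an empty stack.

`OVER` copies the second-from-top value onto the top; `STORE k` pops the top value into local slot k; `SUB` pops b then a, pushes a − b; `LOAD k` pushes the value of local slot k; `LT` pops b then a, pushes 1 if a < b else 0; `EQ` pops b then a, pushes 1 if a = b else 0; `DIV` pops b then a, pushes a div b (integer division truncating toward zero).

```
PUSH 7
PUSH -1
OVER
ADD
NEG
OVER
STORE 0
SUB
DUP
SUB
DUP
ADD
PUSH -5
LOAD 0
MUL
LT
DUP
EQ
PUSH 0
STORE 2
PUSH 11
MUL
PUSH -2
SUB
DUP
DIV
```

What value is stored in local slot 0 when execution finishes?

PUSH 7  -> 7
PUSH -1 -> 7 -1
OVER    -> 7 -1 7
ADD     -> 7 6
NEG     -> 7 -6
OVER    -> 7 -6 7
STORE 0 -> 7 -6
SUB     -> 13
DUP     -> 13 13
SUB     -> 0
DUP     -> 0 0
ADD     -> 0
PUSH -5 -> 0 -5
LOAD 0  -> 0 -5 7
MUL     -> 0 -35
LT      -> 0
DUP     -> 0 0
EQ      -> 1
PUSH 0  -> 1 0
STORE 2 -> 1
PUSH 11 -> 1 11
MUL     -> 11
PUSH -2 -> 11 -2
SUB     -> 13
DUP     -> 13 13
DIV     -> 1

7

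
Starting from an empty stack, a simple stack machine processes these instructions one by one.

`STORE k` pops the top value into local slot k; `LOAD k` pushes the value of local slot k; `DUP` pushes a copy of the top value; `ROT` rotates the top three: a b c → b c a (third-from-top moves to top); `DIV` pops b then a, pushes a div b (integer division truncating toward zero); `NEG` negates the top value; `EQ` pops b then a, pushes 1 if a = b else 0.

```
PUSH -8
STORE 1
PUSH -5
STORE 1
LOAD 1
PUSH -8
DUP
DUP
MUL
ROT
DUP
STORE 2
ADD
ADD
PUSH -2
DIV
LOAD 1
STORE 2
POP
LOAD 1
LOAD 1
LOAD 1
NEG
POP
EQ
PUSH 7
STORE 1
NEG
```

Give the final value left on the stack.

PUSH -8  -8
STORE 1  (empty)
PUSH -5  -5
STORE 1  (empty)
LOAD 1   -5
PUSH -8  -5 -8
DUP      -5 -8 -8
DUP      -5 -8 -8 -8
MUL      -5 -8 64
ROT      -8 64 -5
DUP      -8 64 -5 -5
STORE 2  -8 64 -5
ADD      -8 59
ADD      51
PUSH -2  51 -2
DIV      -25
LOAD 1   -25 -5
STORE 2  -25
POP      (empty)
LOAD 1   -5
LOAD 1   -5 -5
LOAD 1   -5 -5 -5
NEG      -5 -5 5
POP      -5 -5
EQ       1
PUSH 7   1 7
STORE 1  1
NEG      -1

-1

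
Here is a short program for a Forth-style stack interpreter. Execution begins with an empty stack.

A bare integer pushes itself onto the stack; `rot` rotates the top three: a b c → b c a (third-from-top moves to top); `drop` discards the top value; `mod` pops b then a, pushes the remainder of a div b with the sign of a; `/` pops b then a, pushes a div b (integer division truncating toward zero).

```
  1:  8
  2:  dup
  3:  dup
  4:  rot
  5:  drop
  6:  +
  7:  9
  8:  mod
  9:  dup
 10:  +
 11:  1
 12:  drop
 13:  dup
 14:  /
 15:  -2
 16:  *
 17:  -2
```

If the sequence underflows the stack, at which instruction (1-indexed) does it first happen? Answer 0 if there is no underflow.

0

8    -> [8]
dup  -> [8, 8]
dup  -> [8, 8, 8]
rot  -> [8, 8, 8]
drop -> [8, 8]
+    -> [16]
9    -> [16, 9]
mod  -> [7]
dup  -> [7, 7]
+    -> [14]
1    -> [14, 1]
drop -> [14]
dup  -> [14, 14]
/    -> [1]
-2   -> [1, -2]
*    -> [-2]
-2   -> [-2, -2]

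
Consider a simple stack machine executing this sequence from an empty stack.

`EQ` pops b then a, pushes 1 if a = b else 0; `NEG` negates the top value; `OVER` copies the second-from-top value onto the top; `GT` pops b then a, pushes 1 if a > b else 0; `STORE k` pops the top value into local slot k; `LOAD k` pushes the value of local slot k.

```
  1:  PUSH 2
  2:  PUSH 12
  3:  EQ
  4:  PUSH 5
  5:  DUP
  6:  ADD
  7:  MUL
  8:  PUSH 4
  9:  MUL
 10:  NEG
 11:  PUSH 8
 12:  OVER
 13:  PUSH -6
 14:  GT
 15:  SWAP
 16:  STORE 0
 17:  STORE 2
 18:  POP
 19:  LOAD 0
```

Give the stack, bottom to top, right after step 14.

PUSH 2  → 2
PUSH 12 → 2 12
EQ      → 0
PUSH 5  → 0 5
DUP     → 0 5 5
ADD     → 0 10
MUL     → 0
PUSH 4  → 0 4
MUL     → 0
NEG     → 0
PUSH 8  → 0 8
OVER    → 0 8 0
PUSH -6 → 0 8 0 -6
GT      → 0 8 1

[0, 8, 1]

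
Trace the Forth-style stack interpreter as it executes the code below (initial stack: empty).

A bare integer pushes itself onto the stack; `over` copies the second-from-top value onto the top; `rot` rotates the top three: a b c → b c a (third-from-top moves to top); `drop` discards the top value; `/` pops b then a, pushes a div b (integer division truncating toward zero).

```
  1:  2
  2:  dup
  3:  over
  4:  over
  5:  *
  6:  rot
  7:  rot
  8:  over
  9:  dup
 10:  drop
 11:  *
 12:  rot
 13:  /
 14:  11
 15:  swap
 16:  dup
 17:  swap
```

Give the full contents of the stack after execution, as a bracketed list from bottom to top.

2     2
dup   2 2
over  2 2 2
over  2 2 2 2
*     2 2 4
rot   2 4 2
rot   4 2 2
over  4 2 2 2
dup   4 2 2 2 2
drop  4 2 2 2
*     4 2 4
rot   2 4 4
/     2 1
11    2 1 11
swap  2 11 1
dup   2 11 1 1
swap  2 11 1 1

[2, 11, 1, 1]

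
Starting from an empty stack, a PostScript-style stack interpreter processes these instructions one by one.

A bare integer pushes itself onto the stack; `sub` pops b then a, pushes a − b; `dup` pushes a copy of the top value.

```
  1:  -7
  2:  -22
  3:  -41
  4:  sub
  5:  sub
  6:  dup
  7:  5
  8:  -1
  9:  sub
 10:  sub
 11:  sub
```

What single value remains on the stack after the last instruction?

6

-7  -> [-7]
-22 -> [-7, -22]
-41 -> [-7, -22, -41]
sub -> [-7, 19]
sub -> [-26]
dup -> [-26, -26]
5   -> [-26, -26, 5]
-1  -> [-26, -26, 5, -1]
sub -> [-26, -26, 6]
sub -> [-26, -32]
sub -> [6]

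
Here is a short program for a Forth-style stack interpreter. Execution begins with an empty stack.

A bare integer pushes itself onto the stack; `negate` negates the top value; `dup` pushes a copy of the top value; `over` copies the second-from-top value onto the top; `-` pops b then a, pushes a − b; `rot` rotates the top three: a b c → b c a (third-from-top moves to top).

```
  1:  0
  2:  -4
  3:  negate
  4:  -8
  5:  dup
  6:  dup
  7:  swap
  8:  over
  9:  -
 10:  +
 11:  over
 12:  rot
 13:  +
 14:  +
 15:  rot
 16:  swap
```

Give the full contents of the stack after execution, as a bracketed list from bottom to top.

0      → [0]
-4     → [0, -4]
negate → [0, 4]
-8     → [0, 4, -8]
dup    → [0, 4, -8, -8]
dup    → [0, 4, -8, -8, -8]
swap   → [0, 4, -8, -8, -8]
over   → [0, 4, -8, -8, -8, -8]
-      → [0, 4, -8, -8, 0]
+      → [0, 4, -8, -8]
over   → [0, 4, -8, -8, -8]
rot    → [0, 4, -8, -8, -8]
+      → [0, 4, -8, -16]
+      → [0, 4, -24]
rot    → [4, -24, 0]
swap   → [4, 0, -24]

[4, 0, -24]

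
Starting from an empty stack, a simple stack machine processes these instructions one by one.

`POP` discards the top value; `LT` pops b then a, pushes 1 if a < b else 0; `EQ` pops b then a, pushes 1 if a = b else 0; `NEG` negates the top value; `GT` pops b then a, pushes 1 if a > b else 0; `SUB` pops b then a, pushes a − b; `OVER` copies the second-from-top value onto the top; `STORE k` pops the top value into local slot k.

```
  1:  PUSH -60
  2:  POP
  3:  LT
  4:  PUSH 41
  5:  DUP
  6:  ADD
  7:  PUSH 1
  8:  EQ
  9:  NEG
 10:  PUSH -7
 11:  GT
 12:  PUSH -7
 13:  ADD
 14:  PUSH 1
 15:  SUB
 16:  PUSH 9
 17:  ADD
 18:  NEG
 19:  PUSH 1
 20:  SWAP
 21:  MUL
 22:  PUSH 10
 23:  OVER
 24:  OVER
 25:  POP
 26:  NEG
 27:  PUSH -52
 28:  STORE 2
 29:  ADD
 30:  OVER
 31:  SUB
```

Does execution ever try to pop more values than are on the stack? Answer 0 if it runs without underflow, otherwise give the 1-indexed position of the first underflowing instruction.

PUSH -60 : -60
POP      : (empty)
LT  — needs 2 operands, stack has 0 → underflow

3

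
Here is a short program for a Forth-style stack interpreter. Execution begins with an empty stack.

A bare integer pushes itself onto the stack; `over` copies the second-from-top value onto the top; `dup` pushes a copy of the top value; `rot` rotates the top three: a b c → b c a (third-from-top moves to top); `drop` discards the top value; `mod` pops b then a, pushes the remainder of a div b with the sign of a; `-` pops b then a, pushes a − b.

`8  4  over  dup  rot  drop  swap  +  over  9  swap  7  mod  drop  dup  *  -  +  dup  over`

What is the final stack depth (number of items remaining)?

8    : [8]
4    : [8, 4]
over : [8, 4, 8]
dup  : [8, 4, 8, 8]
rot  : [8, 8, 8, 4]
drop : [8, 8, 8]
swap : [8, 8, 8]
+    : [8, 16]
over : [8, 16, 8]
9    : [8, 16, 8, 9]
swap : [8, 16, 9, 8]
7    : [8, 16, 9, 8, 7]
mod  : [8, 16, 9, 1]
drop : [8, 16, 9]
dup  : [8, 16, 9, 9]
*    : [8, 16, 81]
-    : [8, -65]
+    : [-57]
dup  : [-57, -57]
over : [-57, -57, -57]

3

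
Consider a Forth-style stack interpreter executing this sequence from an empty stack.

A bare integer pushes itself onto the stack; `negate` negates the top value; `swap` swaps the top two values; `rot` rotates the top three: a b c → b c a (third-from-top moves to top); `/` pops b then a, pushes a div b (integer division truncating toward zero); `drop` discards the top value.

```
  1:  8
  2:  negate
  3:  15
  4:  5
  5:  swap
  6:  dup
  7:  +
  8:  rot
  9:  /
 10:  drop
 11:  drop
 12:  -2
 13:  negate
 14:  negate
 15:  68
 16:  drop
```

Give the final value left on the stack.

-2

8      -> [8]
negate -> [-8]
15     -> [-8, 15]
5      -> [-8, 15, 5]
swap   -> [-8, 5, 15]
dup    -> [-8, 5, 15, 15]
+      -> [-8, 5, 30]
rot    -> [5, 30, -8]
/      -> [5, -3]
drop   -> [5]
drop   -> []
-2     -> [-2]
negate -> [2]
negate -> [-2]
68     -> [-2, 68]
drop   -> [-2]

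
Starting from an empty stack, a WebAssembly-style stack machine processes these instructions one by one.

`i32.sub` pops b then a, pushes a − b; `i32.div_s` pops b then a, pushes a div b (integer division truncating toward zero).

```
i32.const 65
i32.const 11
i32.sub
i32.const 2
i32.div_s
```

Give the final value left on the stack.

27

i32.const 65 → 65
i32.const 11 → 65 11
i32.sub      → 54
i32.const 2  → 54 2
i32.div_s    → 27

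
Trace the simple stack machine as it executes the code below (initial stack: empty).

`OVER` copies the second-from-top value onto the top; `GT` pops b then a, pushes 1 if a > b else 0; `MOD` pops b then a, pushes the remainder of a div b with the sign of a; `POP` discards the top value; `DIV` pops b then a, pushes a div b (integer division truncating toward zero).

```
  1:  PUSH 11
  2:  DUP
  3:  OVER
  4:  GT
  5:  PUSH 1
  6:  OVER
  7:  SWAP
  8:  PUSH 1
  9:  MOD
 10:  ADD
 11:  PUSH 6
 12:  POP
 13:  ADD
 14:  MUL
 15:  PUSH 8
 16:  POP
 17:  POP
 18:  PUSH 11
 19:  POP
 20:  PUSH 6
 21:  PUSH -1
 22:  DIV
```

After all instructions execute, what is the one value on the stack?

-6

PUSH 11  11
DUP      11 11
OVER     11 11 11
GT       11 0
PUSH 1   11 0 1
OVER     11 0 1 0
SWAP     11 0 0 1
PUSH 1   11 0 0 1 1
MOD      11 0 0 0
ADD      11 0 0
PUSH 6   11 0 0 6
POP      11 0 0
ADD      11 0
MUL      0
PUSH 8   0 8
POP      0
POP      (empty)
PUSH 11  11
POP      (empty)
PUSH 6   6
PUSH -1  6 -1
DIV      -6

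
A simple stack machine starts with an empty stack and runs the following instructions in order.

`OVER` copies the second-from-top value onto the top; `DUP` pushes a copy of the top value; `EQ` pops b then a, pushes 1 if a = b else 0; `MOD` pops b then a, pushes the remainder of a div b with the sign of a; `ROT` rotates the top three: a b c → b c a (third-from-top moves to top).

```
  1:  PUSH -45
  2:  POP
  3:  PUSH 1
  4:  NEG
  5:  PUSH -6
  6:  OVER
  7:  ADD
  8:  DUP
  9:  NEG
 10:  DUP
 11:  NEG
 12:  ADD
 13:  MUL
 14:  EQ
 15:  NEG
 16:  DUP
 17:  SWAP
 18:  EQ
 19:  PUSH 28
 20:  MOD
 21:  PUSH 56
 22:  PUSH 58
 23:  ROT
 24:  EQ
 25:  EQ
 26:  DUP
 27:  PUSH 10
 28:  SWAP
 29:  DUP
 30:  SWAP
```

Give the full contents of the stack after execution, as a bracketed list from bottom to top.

PUSH -45 : [-45]
POP      : []
PUSH 1   : [1]
NEG      : [-1]
PUSH -6  : [-1, -6]
OVER     : [-1, -6, -1]
ADD      : [-1, -7]
DUP      : [-1, -7, -7]
NEG      : [-1, -7, 7]
DUP      : [-1, -7, 7, 7]
NEG      : [-1, -7, 7, -7]
ADD      : [-1, -7, 0]
MUL      : [-1, 0]
EQ       : [0]
NEG      : [0]
DUP      : [0, 0]
SWAP     : [0, 0]
EQ       : [1]
PUSH 28  : [1, 28]
MOD      : [1]
PUSH 56  : [1, 56]
PUSH 58  : [1, 56, 58]
ROT      : [56, 58, 1]
EQ       : [56, 0]
EQ       : [0]
DUP      : [0, 0]
PUSH 10  : [0, 0, 10]
SWAP     : [0, 10, 0]
DUP      : [0, 10, 0, 0]
SWAP     : [0, 10, 0, 0]

[0, 10, 0, 0]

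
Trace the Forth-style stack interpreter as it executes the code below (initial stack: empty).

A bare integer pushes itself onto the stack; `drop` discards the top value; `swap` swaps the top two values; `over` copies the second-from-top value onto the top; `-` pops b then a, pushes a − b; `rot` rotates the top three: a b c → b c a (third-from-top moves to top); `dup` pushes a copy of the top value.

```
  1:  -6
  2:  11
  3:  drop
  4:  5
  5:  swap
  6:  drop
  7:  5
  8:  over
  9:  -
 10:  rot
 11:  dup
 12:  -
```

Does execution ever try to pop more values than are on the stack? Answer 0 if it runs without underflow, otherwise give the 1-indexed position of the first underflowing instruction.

10

-6   -> -6
11   -> -6 11
drop -> -6
5    -> -6 5
swap -> 5 -6
drop -> 5
5    -> 5 5
over -> 5 5 5
-    -> 5 0
rot  — needs 3 operands, stack has 2 → underflow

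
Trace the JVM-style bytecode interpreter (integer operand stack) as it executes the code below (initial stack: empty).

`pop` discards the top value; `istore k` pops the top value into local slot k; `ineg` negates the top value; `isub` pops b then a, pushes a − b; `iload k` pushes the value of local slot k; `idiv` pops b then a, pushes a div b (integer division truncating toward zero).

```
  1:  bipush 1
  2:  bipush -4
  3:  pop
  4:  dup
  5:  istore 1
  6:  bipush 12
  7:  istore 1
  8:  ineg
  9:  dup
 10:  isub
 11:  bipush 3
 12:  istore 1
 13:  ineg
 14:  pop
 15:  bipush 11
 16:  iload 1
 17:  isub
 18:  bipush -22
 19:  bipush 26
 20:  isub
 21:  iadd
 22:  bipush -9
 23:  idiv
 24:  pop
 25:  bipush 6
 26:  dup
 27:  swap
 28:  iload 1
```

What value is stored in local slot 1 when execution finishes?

3

bipush 1   → [1]
bipush -4  → [1, -4]
pop        → [1]
dup        → [1, 1]
istore 1   → [1]
bipush 12  → [1, 12]
istore 1   → [1]
ineg       → [-1]
dup        → [-1, -1]
isub       → [0]
bipush 3   → [0, 3]
istore 1   → [0]
ineg       → [0]
pop        → []
bipush 11  → [11]
iload 1    → [11, 3]
isub       → [8]
bipush -22 → [8, -22]
bipush 26  → [8, -22, 26]
isub       → [8, -48]
iadd       → [-40]
bipush -9  → [-40, -9]
idiv       → [4]
pop        → []
bipush 6   → [6]
dup        → [6, 6]
swap       → [6, 6]
iload 1    → [6, 6, 3]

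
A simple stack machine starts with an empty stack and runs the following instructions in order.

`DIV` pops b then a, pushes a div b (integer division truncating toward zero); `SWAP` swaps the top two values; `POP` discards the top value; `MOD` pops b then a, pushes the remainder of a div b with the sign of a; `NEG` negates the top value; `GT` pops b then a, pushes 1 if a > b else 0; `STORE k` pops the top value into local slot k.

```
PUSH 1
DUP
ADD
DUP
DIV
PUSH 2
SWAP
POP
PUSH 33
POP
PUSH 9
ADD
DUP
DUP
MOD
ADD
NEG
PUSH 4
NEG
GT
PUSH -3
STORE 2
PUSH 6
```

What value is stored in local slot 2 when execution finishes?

PUSH 1  -> 1
DUP     -> 1 1
ADD     -> 2
DUP     -> 2 2
DIV     -> 1
PUSH 2  -> 1 2
SWAP    -> 2 1
POP     -> 2
PUSH 33 -> 2 33
POP     -> 2
PUSH 9  -> 2 9
ADD     -> 11
DUP     -> 11 11
DUP     -> 11 11 11
MOD     -> 11 0
ADD     -> 11
NEG     -> -11
PUSH 4  -> -11 4
NEG     -> -11 -4
GT      -> 0
PUSH -3 -> 0 -3
STORE 2 -> 0
PUSH 6  -> 0 6

-3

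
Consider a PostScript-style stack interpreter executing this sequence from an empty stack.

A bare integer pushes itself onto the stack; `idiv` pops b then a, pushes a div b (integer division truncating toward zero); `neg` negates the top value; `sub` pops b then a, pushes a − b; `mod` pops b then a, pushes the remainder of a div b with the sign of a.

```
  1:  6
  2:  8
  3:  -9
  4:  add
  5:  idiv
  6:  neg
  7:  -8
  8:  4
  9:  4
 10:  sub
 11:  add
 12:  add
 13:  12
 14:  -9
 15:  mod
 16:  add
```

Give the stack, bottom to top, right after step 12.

6    : [6]
8    : [6, 8]
-9   : [6, 8, -9]
add  : [6, -1]
idiv : [-6]
neg  : [6]
-8   : [6, -8]
4    : [6, -8, 4]
4    : [6, -8, 4, 4]
sub  : [6, -8, 0]
add  : [6, -8]
add  : [-2]

[-2]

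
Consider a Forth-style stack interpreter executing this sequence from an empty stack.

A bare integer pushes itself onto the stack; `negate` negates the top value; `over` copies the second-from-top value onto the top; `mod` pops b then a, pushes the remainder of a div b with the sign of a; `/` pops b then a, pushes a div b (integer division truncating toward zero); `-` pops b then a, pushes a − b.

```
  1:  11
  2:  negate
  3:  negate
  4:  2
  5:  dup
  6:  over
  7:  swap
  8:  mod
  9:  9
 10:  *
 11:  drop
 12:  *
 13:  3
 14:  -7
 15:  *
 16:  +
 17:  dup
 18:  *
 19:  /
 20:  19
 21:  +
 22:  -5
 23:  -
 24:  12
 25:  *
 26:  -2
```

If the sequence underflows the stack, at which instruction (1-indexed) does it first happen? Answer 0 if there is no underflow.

11     → [11]
negate → [-11]
negate → [11]
2      → [11, 2]
dup    → [11, 2, 2]
over   → [11, 2, 2, 2]
swap   → [11, 2, 2, 2]
mod    → [11, 2, 0]
9      → [11, 2, 0, 9]
*      → [11, 2, 0]
drop   → [11, 2]
*      → [22]
3      → [22, 3]
-7     → [22, 3, -7]
*      → [22, -21]
+      → [1]
dup    → [1, 1]
*      → [1]
/  — needs 2 operands, stack has 1 → underflow

19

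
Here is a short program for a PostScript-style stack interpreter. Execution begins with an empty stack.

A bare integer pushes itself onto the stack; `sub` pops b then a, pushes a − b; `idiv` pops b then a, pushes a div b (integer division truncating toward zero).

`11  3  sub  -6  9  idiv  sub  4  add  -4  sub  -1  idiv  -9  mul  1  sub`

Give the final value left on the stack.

143

11   -> 11
3    -> 11 3
sub  -> 8
-6   -> 8 -6
9    -> 8 -6 9
idiv -> 8 0
sub  -> 8
4    -> 8 4
add  -> 12
-4   -> 12 -4
sub  -> 16
-1   -> 16 -1
idiv -> -16
-9   -> -16 -9
mul  -> 144
1    -> 144 1
sub  -> 143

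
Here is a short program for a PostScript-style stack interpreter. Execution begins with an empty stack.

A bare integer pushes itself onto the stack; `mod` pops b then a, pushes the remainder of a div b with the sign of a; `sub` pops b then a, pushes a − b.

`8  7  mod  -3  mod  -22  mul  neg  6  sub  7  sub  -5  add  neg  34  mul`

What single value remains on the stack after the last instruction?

8   -> [8]
7   -> [8, 7]
mod -> [1]
-3  -> [1, -3]
mod -> [1]
-22 -> [1, -22]
mul -> [-22]
neg -> [22]
6   -> [22, 6]
sub -> [16]
7   -> [16, 7]
sub -> [9]
-5  -> [9, -5]
add -> [4]
neg -> [-4]
34  -> [-4, 34]
mul -> [-136]

-136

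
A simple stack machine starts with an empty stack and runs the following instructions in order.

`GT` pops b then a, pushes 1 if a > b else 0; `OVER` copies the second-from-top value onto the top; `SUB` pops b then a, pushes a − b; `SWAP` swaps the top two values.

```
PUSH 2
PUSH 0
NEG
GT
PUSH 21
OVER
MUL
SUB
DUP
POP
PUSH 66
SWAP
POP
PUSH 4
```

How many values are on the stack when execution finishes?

2

PUSH 2  -> [2]
PUSH 0  -> [2, 0]
NEG     -> [2, 0]
GT      -> [1]
PUSH 21 -> [1, 21]
OVER    -> [1, 21, 1]
MUL     -> [1, 21]
SUB     -> [-20]
DUP     -> [-20, -20]
POP     -> [-20]
PUSH 66 -> [-20, 66]
SWAP    -> [66, -20]
POP     -> [66]
PUSH 4  -> [66, 4]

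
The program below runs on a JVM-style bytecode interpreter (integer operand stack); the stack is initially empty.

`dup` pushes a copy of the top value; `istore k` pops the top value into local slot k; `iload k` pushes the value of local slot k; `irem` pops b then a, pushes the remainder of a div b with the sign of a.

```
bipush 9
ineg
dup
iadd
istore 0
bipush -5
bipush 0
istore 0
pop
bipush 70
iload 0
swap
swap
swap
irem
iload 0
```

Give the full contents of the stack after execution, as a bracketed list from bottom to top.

[0, 0]

bipush 9   9
ineg       -9
dup        -9 -9
iadd       -18
istore 0   (empty)
bipush -5  -5
bipush 0   -5 0
istore 0   -5
pop        (empty)
bipush 70  70
iload 0    70 0
swap       0 70
swap       70 0
swap       0 70
irem       0
iload 0    0 0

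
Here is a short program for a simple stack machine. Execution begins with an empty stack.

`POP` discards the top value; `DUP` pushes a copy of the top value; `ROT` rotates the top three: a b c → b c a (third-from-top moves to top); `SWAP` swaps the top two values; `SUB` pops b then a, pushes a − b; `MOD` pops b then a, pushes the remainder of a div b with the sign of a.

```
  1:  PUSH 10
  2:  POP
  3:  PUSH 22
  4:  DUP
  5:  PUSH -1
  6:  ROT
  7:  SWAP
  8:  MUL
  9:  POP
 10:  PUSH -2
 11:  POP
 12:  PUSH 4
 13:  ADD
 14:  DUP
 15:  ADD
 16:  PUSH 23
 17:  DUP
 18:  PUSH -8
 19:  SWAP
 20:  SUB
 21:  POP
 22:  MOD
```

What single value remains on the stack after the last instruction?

PUSH 10 -> [10]
POP     -> []
PUSH 22 -> [22]
DUP     -> [22, 22]
PUSH -1 -> [22, 22, -1]
ROT     -> [22, -1, 22]
SWAP    -> [22, 22, -1]
MUL     -> [22, -22]
POP     -> [22]
PUSH -2 -> [22, -2]
POP     -> [22]
PUSH 4  -> [22, 4]
ADD     -> [26]
DUP     -> [26, 26]
ADD     -> [52]
PUSH 23 -> [52, 23]
DUP     -> [52, 23, 23]
PUSH -8 -> [52, 23, 23, -8]
SWAP    -> [52, 23, -8, 23]
SUB     -> [52, 23, -31]
POP     -> [52, 23]
MOD     -> [6]

6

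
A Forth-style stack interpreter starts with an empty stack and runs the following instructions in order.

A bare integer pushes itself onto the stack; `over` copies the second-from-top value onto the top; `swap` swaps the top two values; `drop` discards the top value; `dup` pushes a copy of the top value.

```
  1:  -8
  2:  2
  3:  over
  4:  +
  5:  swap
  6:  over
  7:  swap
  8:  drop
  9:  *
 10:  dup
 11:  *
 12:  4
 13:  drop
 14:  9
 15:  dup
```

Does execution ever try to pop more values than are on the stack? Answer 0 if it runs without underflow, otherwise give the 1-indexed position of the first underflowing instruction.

0

-8   → -8
2    → -8 2
over → -8 2 -8
+    → -8 -6
swap → -6 -8
over → -6 -8 -6
swap → -6 -6 -8
drop → -6 -6
*    → 36
dup  → 36 36
*    → 1296
4    → 1296 4
drop → 1296
9    → 1296 9
dup  → 1296 9 9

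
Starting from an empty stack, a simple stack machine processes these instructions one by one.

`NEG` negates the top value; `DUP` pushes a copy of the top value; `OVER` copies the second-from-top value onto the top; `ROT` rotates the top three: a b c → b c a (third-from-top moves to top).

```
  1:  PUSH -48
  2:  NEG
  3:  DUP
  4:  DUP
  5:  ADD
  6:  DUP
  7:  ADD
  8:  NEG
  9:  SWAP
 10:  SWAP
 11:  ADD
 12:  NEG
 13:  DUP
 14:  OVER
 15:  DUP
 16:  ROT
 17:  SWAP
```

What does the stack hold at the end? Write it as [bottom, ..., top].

[144, 144, 144, 144]

PUSH -48  [-48]
NEG       [48]
DUP       [48, 48]
DUP       [48, 48, 48]
ADD       [48, 96]
DUP       [48, 96, 96]
ADD       [48, 192]
NEG       [48, -192]
SWAP      [-192, 48]
SWAP      [48, -192]
ADD       [-144]
NEG       [144]
DUP       [144, 144]
OVER      [144, 144, 144]
DUP       [144, 144, 144, 144]
ROT       [144, 144, 144, 144]
SWAP      [144, 144, 144, 144]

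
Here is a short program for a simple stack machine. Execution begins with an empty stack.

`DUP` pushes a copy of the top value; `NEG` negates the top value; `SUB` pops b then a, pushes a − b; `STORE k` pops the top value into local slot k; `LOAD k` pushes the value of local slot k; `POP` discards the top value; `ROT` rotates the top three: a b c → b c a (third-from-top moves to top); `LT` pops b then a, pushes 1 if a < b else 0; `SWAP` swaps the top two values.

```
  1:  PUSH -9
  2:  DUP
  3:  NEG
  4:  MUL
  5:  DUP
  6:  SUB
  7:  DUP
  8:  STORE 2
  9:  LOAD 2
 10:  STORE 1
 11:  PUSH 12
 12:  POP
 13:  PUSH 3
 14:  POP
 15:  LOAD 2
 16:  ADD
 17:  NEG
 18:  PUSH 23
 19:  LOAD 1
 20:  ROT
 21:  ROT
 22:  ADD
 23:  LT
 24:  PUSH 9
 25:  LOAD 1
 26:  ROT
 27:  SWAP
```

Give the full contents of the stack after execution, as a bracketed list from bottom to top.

PUSH -9  [-9]
DUP      [-9, -9]
NEG      [-9, 9]
MUL      [-81]
DUP      [-81, -81]
SUB      [0]
DUP      [0, 0]
STORE 2  [0]
LOAD 2   [0, 0]
STORE 1  [0]
PUSH 12  [0, 12]
POP      [0]
PUSH 3   [0, 3]
POP      [0]
LOAD 2   [0, 0]
ADD      [0]
NEG      [0]
PUSH 23  [0, 23]
LOAD 1   [0, 23, 0]
ROT      [23, 0, 0]
ROT      [0, 0, 23]
ADD      [0, 23]
LT       [1]
PUSH 9   [1, 9]
LOAD 1   [1, 9, 0]
ROT      [9, 0, 1]
SWAP     [9, 1, 0]

[9, 1, 0]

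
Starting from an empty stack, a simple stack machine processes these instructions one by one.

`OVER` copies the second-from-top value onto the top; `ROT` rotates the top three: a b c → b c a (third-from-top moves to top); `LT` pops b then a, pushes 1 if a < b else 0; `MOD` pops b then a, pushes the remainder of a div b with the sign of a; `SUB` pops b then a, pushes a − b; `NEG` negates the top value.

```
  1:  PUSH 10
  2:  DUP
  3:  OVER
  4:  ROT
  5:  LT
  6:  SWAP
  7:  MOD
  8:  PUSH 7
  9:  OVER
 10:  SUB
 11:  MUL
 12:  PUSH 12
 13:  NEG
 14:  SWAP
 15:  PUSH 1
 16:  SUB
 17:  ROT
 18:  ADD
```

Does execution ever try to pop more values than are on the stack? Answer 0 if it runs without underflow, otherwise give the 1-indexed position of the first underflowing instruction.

PUSH 10 -> [10]
DUP     -> [10, 10]
OVER    -> [10, 10, 10]
ROT     -> [10, 10, 10]
LT      -> [10, 0]
SWAP    -> [0, 10]
MOD     -> [0]
PUSH 7  -> [0, 7]
OVER    -> [0, 7, 0]
SUB     -> [0, 7]
MUL     -> [0]
PUSH 12 -> [0, 12]
NEG     -> [0, -12]
SWAP    -> [-12, 0]
PUSH 1  -> [-12, 0, 1]
SUB     -> [-12, -1]
ROT  — needs 3 operands, stack has 2 → underflow

17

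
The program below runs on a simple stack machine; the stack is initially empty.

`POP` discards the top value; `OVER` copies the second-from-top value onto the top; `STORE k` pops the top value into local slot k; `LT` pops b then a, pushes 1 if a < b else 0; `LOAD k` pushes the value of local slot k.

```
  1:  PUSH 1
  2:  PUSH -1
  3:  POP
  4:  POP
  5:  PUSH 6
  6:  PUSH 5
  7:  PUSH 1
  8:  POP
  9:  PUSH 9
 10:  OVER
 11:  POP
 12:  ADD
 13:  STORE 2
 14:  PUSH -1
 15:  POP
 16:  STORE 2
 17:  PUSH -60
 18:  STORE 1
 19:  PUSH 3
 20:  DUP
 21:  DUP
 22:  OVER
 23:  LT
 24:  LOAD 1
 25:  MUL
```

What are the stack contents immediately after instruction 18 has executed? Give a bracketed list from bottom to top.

[]

PUSH 1   : [1]
PUSH -1  : [1, -1]
POP      : [1]
POP      : []
PUSH 6   : [6]
PUSH 5   : [6, 5]
PUSH 1   : [6, 5, 1]
POP      : [6, 5]
PUSH 9   : [6, 5, 9]
OVER     : [6, 5, 9, 5]
POP      : [6, 5, 9]
ADD      : [6, 14]
STORE 2  : [6]
PUSH -1  : [6, -1]
POP      : [6]
STORE 2  : []
PUSH -60 : [-60]
STORE 1  : []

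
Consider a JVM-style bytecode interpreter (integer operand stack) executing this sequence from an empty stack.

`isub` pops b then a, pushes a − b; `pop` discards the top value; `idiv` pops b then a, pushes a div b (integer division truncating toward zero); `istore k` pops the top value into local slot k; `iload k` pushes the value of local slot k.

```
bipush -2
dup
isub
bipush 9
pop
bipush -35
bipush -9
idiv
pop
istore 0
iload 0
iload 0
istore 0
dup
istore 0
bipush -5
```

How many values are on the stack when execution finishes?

bipush -2  : [-2]
dup        : [-2, -2]
isub       : [0]
bipush 9   : [0, 9]
pop        : [0]
bipush -35 : [0, -35]
bipush -9  : [0, -35, -9]
idiv       : [0, 3]
pop        : [0]
istore 0   : []
iload 0    : [0]
iload 0    : [0, 0]
istore 0   : [0]
dup        : [0, 0]
istore 0   : [0]
bipush -5  : [0, -5]

2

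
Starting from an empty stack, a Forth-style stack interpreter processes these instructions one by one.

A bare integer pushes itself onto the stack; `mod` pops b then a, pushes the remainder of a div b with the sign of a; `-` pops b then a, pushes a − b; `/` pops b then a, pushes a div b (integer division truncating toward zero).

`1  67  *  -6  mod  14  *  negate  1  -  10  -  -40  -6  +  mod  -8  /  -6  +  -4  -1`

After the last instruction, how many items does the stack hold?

3

1      : 1
67     : 1 67
*      : 67
-6     : 67 -6
mod    : 1
14     : 1 14
*      : 14
negate : -14
1      : -14 1
-      : -15
10     : -15 10
-      : -25
-40    : -25 -40
-6     : -25 -40 -6
+      : -25 -46
mod    : -25
-8     : -25 -8
/      : 3
-6     : 3 -6
+      : -3
-4     : -3 -4
-1     : -3 -4 -1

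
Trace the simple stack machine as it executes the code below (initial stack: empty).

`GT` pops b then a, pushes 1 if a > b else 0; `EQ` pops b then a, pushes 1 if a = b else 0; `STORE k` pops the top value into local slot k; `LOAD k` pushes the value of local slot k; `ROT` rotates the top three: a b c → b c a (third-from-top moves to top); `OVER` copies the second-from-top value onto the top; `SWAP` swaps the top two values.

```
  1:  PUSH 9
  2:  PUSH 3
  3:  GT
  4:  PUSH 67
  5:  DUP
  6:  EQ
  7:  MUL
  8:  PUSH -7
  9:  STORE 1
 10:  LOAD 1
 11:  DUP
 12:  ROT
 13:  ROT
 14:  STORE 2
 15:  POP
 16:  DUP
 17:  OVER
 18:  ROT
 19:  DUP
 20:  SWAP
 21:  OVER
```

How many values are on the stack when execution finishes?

PUSH 9  : [9]
PUSH 3  : [9, 3]
GT      : [1]
PUSH 67 : [1, 67]
DUP     : [1, 67, 67]
EQ      : [1, 1]
MUL     : [1]
PUSH -7 : [1, -7]
STORE 1 : [1]
LOAD 1  : [1, -7]
DUP     : [1, -7, -7]
ROT     : [-7, -7, 1]
ROT     : [-7, 1, -7]
STORE 2 : [-7, 1]
POP     : [-7]
DUP     : [-7, -7]
OVER    : [-7, -7, -7]
ROT     : [-7, -7, -7]
DUP     : [-7, -7, -7, -7]
SWAP    : [-7, -7, -7, -7]
OVER    : [-7, -7, -7, -7, -7]

5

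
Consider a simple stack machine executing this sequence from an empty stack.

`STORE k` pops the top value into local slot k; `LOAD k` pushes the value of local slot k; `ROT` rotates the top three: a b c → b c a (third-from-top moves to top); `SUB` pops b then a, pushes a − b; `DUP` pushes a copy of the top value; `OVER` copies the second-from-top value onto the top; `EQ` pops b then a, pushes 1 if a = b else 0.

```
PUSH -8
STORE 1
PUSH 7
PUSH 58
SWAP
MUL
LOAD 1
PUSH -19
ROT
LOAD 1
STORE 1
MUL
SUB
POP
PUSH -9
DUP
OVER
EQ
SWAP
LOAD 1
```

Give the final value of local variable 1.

PUSH -8  : [-8]
STORE 1  : []
PUSH 7   : [7]
PUSH 58  : [7, 58]
SWAP     : [58, 7]
MUL      : [406]
LOAD 1   : [406, -8]
PUSH -19 : [406, -8, -19]
ROT      : [-8, -19, 406]
LOAD 1   : [-8, -19, 406, -8]
STORE 1  : [-8, -19, 406]
MUL      : [-8, -7714]
SUB      : [7706]
POP      : []
PUSH -9  : [-9]
DUP      : [-9, -9]
OVER     : [-9, -9, -9]
EQ       : [-9, 1]
SWAP     : [1, -9]
LOAD 1   : [1, -9, -8]

-8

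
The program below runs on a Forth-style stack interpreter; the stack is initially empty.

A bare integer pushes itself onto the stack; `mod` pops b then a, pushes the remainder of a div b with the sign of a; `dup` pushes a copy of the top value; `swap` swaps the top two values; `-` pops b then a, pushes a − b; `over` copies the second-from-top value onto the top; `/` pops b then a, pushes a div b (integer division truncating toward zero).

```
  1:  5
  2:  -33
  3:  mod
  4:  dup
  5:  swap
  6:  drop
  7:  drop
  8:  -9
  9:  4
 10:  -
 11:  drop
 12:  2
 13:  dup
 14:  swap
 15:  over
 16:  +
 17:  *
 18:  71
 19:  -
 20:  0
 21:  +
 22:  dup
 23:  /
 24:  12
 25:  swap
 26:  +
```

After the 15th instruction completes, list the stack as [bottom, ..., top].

5    -> 5
-33  -> 5 -33
mod  -> 5
dup  -> 5 5
swap -> 5 5
drop -> 5
drop -> (empty)
-9   -> -9
4    -> -9 4
-    -> -13
drop -> (empty)
2    -> 2
dup  -> 2 2
swap -> 2 2
over -> 2 2 2

[2, 2, 2]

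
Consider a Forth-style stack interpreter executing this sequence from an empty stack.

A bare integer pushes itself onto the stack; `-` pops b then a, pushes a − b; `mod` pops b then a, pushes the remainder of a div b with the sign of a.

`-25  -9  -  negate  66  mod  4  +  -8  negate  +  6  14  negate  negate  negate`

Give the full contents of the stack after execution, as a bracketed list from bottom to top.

[28, 6, -14]

-25    : -25
-9     : -25 -9
-      : -16
negate : 16
66     : 16 66
mod    : 16
4      : 16 4
+      : 20
-8     : 20 -8
negate : 20 8
+      : 28
6      : 28 6
14     : 28 6 14
negate : 28 6 -14
negate : 28 6 14
negate : 28 6 -14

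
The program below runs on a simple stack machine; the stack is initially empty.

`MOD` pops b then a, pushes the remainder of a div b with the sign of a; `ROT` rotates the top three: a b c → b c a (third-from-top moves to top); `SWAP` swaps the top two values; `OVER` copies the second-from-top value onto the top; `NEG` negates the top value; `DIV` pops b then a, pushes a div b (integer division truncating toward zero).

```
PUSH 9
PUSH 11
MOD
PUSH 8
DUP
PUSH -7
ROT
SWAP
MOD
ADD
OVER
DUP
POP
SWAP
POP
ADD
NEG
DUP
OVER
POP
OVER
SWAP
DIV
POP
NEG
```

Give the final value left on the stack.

PUSH 9  : [9]
PUSH 11 : [9, 11]
MOD     : [9]
PUSH 8  : [9, 8]
DUP     : [9, 8, 8]
PUSH -7 : [9, 8, 8, -7]
ROT     : [9, 8, -7, 8]
SWAP    : [9, 8, 8, -7]
MOD     : [9, 8, 1]
ADD     : [9, 9]
OVER    : [9, 9, 9]
DUP     : [9, 9, 9, 9]
POP     : [9, 9, 9]
SWAP    : [9, 9, 9]
POP     : [9, 9]
ADD     : [18]
NEG     : [-18]
DUP     : [-18, -18]
OVER    : [-18, -18, -18]
POP     : [-18, -18]
OVER    : [-18, -18, -18]
SWAP    : [-18, -18, -18]
DIV     : [-18, 1]
POP     : [-18]
NEG     : [18]

18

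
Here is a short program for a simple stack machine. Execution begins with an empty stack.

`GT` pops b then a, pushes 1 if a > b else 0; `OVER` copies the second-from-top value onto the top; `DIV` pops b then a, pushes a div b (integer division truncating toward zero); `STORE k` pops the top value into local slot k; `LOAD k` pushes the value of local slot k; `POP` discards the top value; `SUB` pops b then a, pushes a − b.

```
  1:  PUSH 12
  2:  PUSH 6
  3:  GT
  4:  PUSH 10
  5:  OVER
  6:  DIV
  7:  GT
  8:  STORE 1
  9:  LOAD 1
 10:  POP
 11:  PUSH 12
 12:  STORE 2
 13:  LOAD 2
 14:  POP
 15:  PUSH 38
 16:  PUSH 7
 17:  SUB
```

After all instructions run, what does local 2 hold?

12

PUSH 12 → [12]
PUSH 6  → [12, 6]
GT      → [1]
PUSH 10 → [1, 10]
OVER    → [1, 10, 1]
DIV     → [1, 10]
GT      → [0]
STORE 1 → []
LOAD 1  → [0]
POP     → []
PUSH 12 → [12]
STORE 2 → []
LOAD 2  → [12]
POP     → []
PUSH 38 → [38]
PUSH 7  → [38, 7]
SUB     → [31]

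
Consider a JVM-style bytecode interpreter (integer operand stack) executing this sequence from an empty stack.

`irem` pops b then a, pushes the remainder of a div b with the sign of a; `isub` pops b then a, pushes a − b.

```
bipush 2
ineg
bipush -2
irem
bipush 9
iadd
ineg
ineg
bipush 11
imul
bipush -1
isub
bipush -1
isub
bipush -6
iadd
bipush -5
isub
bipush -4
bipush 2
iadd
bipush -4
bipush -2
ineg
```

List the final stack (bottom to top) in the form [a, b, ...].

[100, -2, -4, 2]

bipush 2  : [2]
ineg      : [-2]
bipush -2 : [-2, -2]
irem      : [0]
bipush 9  : [0, 9]
iadd      : [9]
ineg      : [-9]
ineg      : [9]
bipush 11 : [9, 11]
imul      : [99]
bipush -1 : [99, -1]
isub      : [100]
bipush -1 : [100, -1]
isub      : [101]
bipush -6 : [101, -6]
iadd      : [95]
bipush -5 : [95, -5]
isub      : [100]
bipush -4 : [100, -4]
bipush 2  : [100, -4, 2]
iadd      : [100, -2]
bipush -4 : [100, -2, -4]
bipush -2 : [100, -2, -4, -2]
ineg      : [100, -2, -4, 2]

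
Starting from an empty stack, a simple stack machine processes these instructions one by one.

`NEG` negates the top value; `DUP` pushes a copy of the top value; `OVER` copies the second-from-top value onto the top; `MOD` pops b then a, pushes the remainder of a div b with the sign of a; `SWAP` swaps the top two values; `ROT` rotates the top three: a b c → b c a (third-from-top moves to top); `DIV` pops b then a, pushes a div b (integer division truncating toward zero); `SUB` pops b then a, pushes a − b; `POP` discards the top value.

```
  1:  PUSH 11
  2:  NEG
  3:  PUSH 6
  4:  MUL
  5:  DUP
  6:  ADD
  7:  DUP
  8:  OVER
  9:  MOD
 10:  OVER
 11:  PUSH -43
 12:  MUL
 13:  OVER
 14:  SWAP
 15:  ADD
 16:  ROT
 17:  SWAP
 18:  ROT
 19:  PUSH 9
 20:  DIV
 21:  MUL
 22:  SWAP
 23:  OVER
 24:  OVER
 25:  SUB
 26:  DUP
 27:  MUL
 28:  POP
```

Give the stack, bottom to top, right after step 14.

[-132, 0, 0, 5676]

PUSH 11   [11]
NEG       [-11]
PUSH 6    [-11, 6]
MUL       [-66]
DUP       [-66, -66]
ADD       [-132]
DUP       [-132, -132]
OVER      [-132, -132, -132]
MOD       [-132, 0]
OVER      [-132, 0, -132]
PUSH -43  [-132, 0, -132, -43]
MUL       [-132, 0, 5676]
OVER      [-132, 0, 5676, 0]
SWAP      [-132, 0, 0, 5676]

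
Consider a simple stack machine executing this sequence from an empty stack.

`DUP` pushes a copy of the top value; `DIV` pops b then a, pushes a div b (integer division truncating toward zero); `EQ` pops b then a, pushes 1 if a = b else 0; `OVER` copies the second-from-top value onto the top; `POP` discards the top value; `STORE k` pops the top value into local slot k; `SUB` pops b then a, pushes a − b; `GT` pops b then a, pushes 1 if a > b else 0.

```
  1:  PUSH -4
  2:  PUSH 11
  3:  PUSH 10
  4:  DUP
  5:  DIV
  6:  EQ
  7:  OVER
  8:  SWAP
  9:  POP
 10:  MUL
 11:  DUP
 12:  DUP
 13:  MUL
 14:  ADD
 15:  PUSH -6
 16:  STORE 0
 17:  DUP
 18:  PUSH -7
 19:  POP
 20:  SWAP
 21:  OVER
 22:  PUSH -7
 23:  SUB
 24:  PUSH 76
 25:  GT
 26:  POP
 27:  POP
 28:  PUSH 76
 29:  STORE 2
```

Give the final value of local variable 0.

PUSH -4  -4
PUSH 11  -4 11
PUSH 10  -4 11 10
DUP      -4 11 10 10
DIV      -4 11 1
EQ       -4 0
OVER     -4 0 -4
SWAP     -4 -4 0
POP      -4 -4
MUL      16
DUP      16 16
DUP      16 16 16
MUL      16 256
ADD      272
PUSH -6  272 -6
STORE 0  272
DUP      272 272
PUSH -7  272 272 -7
POP      272 272
SWAP     272 272
OVER     272 272 272
PUSH -7  272 272 272 -7
SUB      272 272 279
PUSH 76  272 272 279 76
GT       272 272 1
POP      272 272
POP      272
PUSH 76  272 76
STORE 2  272

-6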